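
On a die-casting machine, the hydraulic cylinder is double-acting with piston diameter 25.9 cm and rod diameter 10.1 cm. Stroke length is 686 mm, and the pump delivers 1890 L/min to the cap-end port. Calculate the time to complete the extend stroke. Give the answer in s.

t ≈ 1.15 s

Cap-side area A_cap = π/4 × (25.9 cm)² = 526.9 cm^2
Swept volume V = A × L; t = V / Q = A·L / Q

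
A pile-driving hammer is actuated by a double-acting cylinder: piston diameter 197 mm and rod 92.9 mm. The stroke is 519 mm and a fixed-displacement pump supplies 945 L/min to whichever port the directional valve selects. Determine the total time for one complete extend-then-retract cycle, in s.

t ≈ 1.79 s

Cap-side area A_cap = π/4 × (197 mm)² = 30480 mm^2
Rod-side annular area A_ann = π/4 × (197² − 92.9²) = 23700 mm^2
t_ext = A_cap·L/Q = 1.004 s
t_ret = A_ann·L/Q = 0.7810 s
t_cycle = t_ext + t_ret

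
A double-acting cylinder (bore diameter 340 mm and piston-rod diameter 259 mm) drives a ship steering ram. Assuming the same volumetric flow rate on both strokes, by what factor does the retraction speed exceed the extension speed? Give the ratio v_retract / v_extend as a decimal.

v_ret/v_ext ≈ 2.38

Cap-side area A_cap = π/4 × (340 mm)² = 90790 mm^2
Rod-side annular area A_ann = π/4 × (340² − 259²) = 38110 mm^2
For equal Q, v ∝ 1/A, so v_ret/v_ext = A_cap/A_ann.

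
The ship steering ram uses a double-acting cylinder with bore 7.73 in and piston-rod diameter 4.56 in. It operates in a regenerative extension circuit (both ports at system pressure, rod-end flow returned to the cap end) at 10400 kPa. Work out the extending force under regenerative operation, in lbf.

F ≈ 24600 lbf

With equal pressure on both faces, forces on the annular region cancel; the net push is pressure × rod cross-section.
Rod cross-section A_rod = π/4 × (4.56 in)² = 16.33 in^2
F = P × A_rod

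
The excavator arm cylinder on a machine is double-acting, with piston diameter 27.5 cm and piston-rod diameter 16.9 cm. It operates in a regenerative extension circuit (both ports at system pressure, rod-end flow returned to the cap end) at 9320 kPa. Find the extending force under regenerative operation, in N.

F ≈ 2.09e5 N

With equal pressure on both faces, forces on the annular region cancel; the net push is pressure × rod cross-section.
Rod cross-section A_rod = π/4 × (16.9 cm)² = 224.3 cm^2
F = P × A_rod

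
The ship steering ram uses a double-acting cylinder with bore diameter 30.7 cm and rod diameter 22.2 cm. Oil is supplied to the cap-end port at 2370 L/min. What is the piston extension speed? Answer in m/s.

Cap-side area A_cap = π/4 × (30.7 cm)² = 740.2 cm^2
v = Q / A

v ≈ 0.534 m/s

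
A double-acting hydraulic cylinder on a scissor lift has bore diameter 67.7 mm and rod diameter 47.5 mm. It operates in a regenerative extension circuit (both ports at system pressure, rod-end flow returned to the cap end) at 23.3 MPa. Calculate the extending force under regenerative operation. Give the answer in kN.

With equal pressure on both faces, forces on the annular region cancel; the net push is pressure × rod cross-section.
Rod cross-section A_rod = π/4 × (47.5 mm)² = 1772 mm^2
F = P × A_rod

F ≈ 41.3 kN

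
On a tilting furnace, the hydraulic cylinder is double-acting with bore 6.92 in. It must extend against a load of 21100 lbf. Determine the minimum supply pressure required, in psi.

P ≈ 561 psi

Cap-side area A_cap = π/4 × (6.92 in)² = 37.61 in^2
P = F / A = 21100 lbf / A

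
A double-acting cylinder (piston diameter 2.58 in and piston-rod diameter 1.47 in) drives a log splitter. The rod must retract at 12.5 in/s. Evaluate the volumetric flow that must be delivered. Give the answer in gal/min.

Rod-side annular area A_ann = π/4 × (2.58² − 1.47²) = 3.531 in^2
Q = A × v

Q ≈ 11.5 gal/min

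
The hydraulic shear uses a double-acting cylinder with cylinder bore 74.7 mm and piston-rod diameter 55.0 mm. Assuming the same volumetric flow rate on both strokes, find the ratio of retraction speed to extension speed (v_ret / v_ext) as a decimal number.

v_ret/v_ext ≈ 2.18

Cap-side area A_cap = π/4 × (74.7 mm)² = 4383 mm^2
Rod-side annular area A_ann = π/4 × (74.7² − 55.0²) = 2007 mm^2
For equal Q, v ∝ 1/A, so v_ret/v_ext = A_cap/A_ann.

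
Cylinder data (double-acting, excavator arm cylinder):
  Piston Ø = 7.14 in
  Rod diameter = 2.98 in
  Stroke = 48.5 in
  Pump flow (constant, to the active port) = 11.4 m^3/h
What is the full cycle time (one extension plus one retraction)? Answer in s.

Cap-side area A_cap = π/4 × (7.14 in)² = 40.04 in^2
Rod-side annular area A_ann = π/4 × (7.14² − 2.98²) = 33.06 in^2
t_ext = A_cap·L/Q = 10.05 s
t_ret = A_ann·L/Q = 8.299 s
t_cycle = t_ext + t_ret

t ≈ 18.3 s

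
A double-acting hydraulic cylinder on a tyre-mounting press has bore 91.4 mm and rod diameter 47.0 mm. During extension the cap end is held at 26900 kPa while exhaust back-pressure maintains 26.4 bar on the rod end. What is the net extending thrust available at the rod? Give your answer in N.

Cap-side area A_cap = π/4 × (91.4 mm)² = 6561 mm^2
Rod-side annular area A_ann = π/4 × (91.4² − 47.0²) = 4826 mm^2
Net thrust = P_cap·A_cap − P_rod·A_ann = 1.765e5 N − 12740 N

F ≈ 1.64e5 N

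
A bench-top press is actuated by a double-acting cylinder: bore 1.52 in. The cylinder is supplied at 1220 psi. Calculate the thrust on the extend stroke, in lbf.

Cap-side area A_cap = π/4 × (1.52 in)² = 1.815 in^2
F = P × A_cap = 1220 psi × A_cap

F ≈ 2210 lbf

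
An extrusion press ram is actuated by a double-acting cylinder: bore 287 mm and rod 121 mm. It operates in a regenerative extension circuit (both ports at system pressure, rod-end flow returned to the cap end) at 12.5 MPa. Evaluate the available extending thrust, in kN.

With equal pressure on both faces, forces on the annular region cancel; the net push is pressure × rod cross-section.
Rod cross-section A_rod = π/4 × (121 mm)² = 11500 mm^2
F = P × A_rod

F ≈ 144 kN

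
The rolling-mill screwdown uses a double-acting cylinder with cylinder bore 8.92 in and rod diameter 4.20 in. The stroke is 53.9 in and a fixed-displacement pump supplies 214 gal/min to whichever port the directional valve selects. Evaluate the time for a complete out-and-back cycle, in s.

t ≈ 7.27 s

Cap-side area A_cap = π/4 × (8.92 in)² = 62.49 in^2
Rod-side annular area A_ann = π/4 × (8.92² − 4.20²) = 48.64 in^2
t_ext = A_cap·L/Q = 4.088 s
t_ret = A_ann·L/Q = 3.182 s
t_cycle = t_ext + t_ret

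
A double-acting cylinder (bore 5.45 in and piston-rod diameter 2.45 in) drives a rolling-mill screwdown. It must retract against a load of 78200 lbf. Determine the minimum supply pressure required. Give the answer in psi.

Rod-side annular area A_ann = π/4 × (5.45² − 2.45²) = 18.61 in^2
Retraction: pressure acts on the annular area.
P = F / A = 78200 lbf / A

P ≈ 4200 psi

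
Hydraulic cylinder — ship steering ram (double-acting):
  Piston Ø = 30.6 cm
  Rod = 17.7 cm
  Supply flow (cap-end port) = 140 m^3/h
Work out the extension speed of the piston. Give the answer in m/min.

v ≈ 31.7 m/min

Cap-side area A_cap = π/4 × (30.6 cm)² = 735.4 cm^2
v = Q / A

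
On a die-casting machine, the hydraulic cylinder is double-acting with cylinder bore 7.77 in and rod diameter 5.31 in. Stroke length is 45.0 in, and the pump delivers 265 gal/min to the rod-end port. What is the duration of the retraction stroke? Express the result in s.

Rod-side annular area A_ann = π/4 × (7.77² − 5.31²) = 25.27 in^2
Swept volume V = A × L; t = V / Q = A·L / Q

t ≈ 1.11 s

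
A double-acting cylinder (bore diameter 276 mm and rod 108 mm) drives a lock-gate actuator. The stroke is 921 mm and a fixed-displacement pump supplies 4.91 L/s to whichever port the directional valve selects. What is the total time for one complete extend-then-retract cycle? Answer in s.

Cap-side area A_cap = π/4 × (276 mm)² = 59830 mm^2
Rod-side annular area A_ann = π/4 × (276² − 108²) = 50670 mm^2
t_ext = A_cap·L/Q = 11.22 s
t_ret = A_ann·L/Q = 9.504 s
t_cycle = t_ext + t_ret

t ≈ 20.7 s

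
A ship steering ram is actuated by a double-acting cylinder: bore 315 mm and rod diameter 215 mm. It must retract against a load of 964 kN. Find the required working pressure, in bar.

Rod-side annular area A_ann = π/4 × (315² − 215²) = 41630 mm^2
Retraction: pressure acts on the annular area.
P = F / A = 964 kN / A

P ≈ 232 bar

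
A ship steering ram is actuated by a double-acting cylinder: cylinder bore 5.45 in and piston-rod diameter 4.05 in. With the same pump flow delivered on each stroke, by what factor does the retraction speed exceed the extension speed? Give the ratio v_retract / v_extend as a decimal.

v_ret/v_ext ≈ 2.23

Cap-side area A_cap = π/4 × (5.45 in)² = 23.33 in^2
Rod-side annular area A_ann = π/4 × (5.45² − 4.05²) = 10.45 in^2
For equal Q, v ∝ 1/A, so v_ret/v_ext = A_cap/A_ann.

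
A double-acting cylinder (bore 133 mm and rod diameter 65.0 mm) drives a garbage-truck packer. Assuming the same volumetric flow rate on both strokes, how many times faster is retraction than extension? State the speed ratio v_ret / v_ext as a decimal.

v_ret/v_ext ≈ 1.31

Cap-side area A_cap = π/4 × (133 mm)² = 13890 mm^2
Rod-side annular area A_ann = π/4 × (133² − 65.0²) = 10570 mm^2
For equal Q, v ∝ 1/A, so v_ret/v_ext = A_cap/A_ann.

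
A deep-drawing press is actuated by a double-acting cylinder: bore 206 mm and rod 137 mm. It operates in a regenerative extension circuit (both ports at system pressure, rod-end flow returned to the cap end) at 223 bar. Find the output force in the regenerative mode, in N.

F ≈ 3.29e5 N

With equal pressure on both faces, forces on the annular region cancel; the net push is pressure × rod cross-section.
Rod cross-section A_rod = π/4 × (137 mm)² = 14740 mm^2
F = P × A_rod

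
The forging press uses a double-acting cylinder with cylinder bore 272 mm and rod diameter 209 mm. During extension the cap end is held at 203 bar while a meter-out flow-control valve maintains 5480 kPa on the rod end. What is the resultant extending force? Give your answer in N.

Cap-side area A_cap = π/4 × (272 mm)² = 58110 mm^2
Rod-side annular area A_ann = π/4 × (272² − 209²) = 23800 mm^2
Net thrust = P_cap·A_cap − P_rod·A_ann = 1.180e6 N − 1.304e5 N

F ≈ 1.05e6 N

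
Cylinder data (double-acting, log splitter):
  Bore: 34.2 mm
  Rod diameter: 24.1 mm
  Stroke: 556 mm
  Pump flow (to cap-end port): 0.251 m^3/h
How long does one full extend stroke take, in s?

t ≈ 7.33 s

Cap-side area A_cap = π/4 × (34.2 mm)² = 918.6 mm^2
Swept volume V = A × L; t = V / Q = A·L / Q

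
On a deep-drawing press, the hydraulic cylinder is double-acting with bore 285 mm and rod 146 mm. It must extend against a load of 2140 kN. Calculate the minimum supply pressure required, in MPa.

P ≈ 33.5 MPa

Cap-side area A_cap = π/4 × (285 mm)² = 63790 mm^2
P = F / A = 2140 kN / A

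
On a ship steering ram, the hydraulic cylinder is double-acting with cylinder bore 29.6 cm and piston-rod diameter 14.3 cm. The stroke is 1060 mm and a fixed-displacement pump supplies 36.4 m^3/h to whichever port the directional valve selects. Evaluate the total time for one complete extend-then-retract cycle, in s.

t ≈ 12.7 s

Cap-side area A_cap = π/4 × (29.6 cm)² = 688.1 cm^2
Rod-side annular area A_ann = π/4 × (29.6² − 14.3²) = 527.5 cm^2
t_ext = A_cap·L/Q = 7.214 s
t_ret = A_ann·L/Q = 5.530 s
t_cycle = t_ext + t_ret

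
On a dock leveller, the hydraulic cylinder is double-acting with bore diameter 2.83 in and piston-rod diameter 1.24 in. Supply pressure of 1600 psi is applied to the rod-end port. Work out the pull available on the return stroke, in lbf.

F ≈ 8130 lbf

Rod-side annular area A_ann = π/4 × (2.83² − 1.24²) = 5.083 in^2
On retraction the pressure acts on the annular area (bore minus rod).
F = P × A_ann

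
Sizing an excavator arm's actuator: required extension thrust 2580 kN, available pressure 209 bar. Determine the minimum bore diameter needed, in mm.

Extension force acts on the full piston face: F = P × (π/4)D².
D = √(4F / (πP)) = √(4 × 2580 kN / (π × 209 bar))

D ≈ 396 mm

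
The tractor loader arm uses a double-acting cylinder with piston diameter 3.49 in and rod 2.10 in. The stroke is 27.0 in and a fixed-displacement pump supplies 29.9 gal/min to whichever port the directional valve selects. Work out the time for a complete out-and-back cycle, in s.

Cap-side area A_cap = π/4 × (3.49 in)² = 9.566 in^2
Rod-side annular area A_ann = π/4 × (3.49² − 2.10²) = 6.103 in^2
t_ext = A_cap·L/Q = 2.244 s
t_ret = A_ann·L/Q = 1.431 s
t_cycle = t_ext + t_ret

t ≈ 3.68 s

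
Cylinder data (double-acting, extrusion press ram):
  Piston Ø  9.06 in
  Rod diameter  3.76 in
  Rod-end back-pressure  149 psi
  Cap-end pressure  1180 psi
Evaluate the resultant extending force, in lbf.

F ≈ 68100 lbf

Cap-side area A_cap = π/4 × (9.06 in)² = 64.47 in^2
Rod-side annular area A_ann = π/4 × (9.06² − 3.76²) = 53.36 in^2
Net thrust = P_cap·A_cap − P_rod·A_ann = 76070 lbf − 7951 lbf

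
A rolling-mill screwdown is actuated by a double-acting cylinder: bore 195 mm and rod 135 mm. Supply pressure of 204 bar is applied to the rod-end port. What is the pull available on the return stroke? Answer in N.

Rod-side annular area A_ann = π/4 × (195² − 135²) = 15550 mm^2
On retraction the pressure acts on the annular area (bore minus rod).
F = P × A_ann

F ≈ 3.17e5 N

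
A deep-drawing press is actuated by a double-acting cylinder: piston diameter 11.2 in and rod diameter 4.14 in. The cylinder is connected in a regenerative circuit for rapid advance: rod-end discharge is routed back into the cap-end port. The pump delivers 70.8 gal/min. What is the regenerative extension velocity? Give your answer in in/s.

v ≈ 20.2 in/s

In regeneration the rod-end outflow joins the pump flow into the cap end, so the net volume the pump must supply per unit advance equals the rod cross-section area.
Rod cross-section A_rod = π/4 × (4.14 in)² = 13.46 in^2
v = Q_pump / A_rod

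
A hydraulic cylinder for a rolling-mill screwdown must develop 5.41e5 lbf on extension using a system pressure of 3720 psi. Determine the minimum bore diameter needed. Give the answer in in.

Extension force acts on the full piston face: F = P × (π/4)D².
D = √(4F / (πP)) = √(4 × 5.41e5 lbf / (π × 3720 psi))

D ≈ 13.6 in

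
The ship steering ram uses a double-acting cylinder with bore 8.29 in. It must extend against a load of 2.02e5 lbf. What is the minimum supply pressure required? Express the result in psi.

Cap-side area A_cap = π/4 × (8.29 in)² = 53.98 in^2
P = F / A = 2.02e5 lbf / A

P ≈ 3740 psi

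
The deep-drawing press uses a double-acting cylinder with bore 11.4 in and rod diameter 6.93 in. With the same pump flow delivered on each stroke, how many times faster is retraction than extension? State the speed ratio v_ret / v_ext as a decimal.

Cap-side area A_cap = π/4 × (11.4 in)² = 102.1 in^2
Rod-side annular area A_ann = π/4 × (11.4² − 6.93²) = 64.35 in^2
For equal Q, v ∝ 1/A, so v_ret/v_ext = A_cap/A_ann.

v_ret/v_ext ≈ 1.59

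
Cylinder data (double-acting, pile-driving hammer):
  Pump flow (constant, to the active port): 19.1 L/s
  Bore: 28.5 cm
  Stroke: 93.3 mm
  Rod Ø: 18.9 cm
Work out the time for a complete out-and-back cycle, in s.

t ≈ 0.486 s

Cap-side area A_cap = π/4 × (28.5 cm)² = 637.9 cm^2
Rod-side annular area A_ann = π/4 × (28.5² − 18.9²) = 357.4 cm^2
t_ext = A_cap·L/Q = 0.3116 s
t_ret = A_ann·L/Q = 0.1746 s
t_cycle = t_ext + t_ret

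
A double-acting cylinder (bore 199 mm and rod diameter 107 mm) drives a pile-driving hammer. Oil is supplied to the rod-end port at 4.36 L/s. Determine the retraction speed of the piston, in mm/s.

Rod-side annular area A_ann = π/4 × (199² − 107²) = 22110 mm^2
Flow into the rod-end port fills the annular volume.
v = Q / A

v ≈ 197 mm/s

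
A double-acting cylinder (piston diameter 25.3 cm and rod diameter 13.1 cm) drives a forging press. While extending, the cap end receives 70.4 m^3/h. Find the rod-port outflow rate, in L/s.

Cap-side area A_cap = π/4 × (25.3 cm)² = 502.7 cm^2
Rod-side annular area A_ann = π/4 × (25.3² − 13.1²) = 367.9 cm^2
Piston speed v = Q_in/A_cap; rod-end outflow Q_out = v × A_ann = Q_in × A_ann/A_cap.

Q_out ≈ 14.3 L/s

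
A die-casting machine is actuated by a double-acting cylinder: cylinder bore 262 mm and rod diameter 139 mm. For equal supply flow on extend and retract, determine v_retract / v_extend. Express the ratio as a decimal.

v_ret/v_ext ≈ 1.39

Cap-side area A_cap = π/4 × (262 mm)² = 53910 mm^2
Rod-side annular area A_ann = π/4 × (262² − 139²) = 38740 mm^2
For equal Q, v ∝ 1/A, so v_ret/v_ext = A_cap/A_ann.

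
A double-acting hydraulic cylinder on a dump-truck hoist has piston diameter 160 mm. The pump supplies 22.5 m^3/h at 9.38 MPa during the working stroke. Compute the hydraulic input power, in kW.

W ≈ 58.6 kW

Hydraulic power = P × Q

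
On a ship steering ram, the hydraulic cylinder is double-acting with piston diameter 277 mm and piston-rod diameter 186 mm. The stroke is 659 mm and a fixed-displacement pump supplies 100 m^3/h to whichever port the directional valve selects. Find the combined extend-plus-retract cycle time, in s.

t ≈ 2.21 s

Cap-side area A_cap = π/4 × (277 mm)² = 60260 mm^2
Rod-side annular area A_ann = π/4 × (277² − 186²) = 33090 mm^2
t_ext = A_cap·L/Q = 1.430 s
t_ret = A_ann·L/Q = 0.7851 s
t_cycle = t_ext + t_ret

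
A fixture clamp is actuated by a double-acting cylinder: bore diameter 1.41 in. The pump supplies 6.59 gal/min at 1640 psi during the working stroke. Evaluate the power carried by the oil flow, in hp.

W ≈ 6.30 hp

Hydraulic power = P × Q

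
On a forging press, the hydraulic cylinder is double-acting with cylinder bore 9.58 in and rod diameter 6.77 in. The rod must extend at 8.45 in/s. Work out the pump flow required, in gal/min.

Q ≈ 158 gal/min

Cap-side area A_cap = π/4 × (9.58 in)² = 72.08 in^2
Q = A × v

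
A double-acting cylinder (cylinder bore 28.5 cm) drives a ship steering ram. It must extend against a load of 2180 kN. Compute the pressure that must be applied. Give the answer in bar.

P ≈ 342 bar

Cap-side area A_cap = π/4 × (28.5 cm)² = 637.9 cm^2
P = F / A = 2180 kN / A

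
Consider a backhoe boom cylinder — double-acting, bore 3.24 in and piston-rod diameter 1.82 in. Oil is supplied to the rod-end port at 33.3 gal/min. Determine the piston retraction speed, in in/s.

v ≈ 22.7 in/s

Rod-side annular area A_ann = π/4 × (3.24² − 1.82²) = 5.643 in^2
Flow into the rod-end port fills the annular volume.
v = Q / A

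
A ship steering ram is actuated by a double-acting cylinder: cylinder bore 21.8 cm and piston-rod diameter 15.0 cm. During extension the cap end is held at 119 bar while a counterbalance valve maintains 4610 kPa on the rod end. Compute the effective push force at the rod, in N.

F ≈ 3.54e5 N

Cap-side area A_cap = π/4 × (21.8 cm)² = 373.3 cm^2
Rod-side annular area A_ann = π/4 × (21.8² − 15.0²) = 196.5 cm^2
Net thrust = P_cap·A_cap − P_rod·A_ann = 4.442e5 N − 90600 N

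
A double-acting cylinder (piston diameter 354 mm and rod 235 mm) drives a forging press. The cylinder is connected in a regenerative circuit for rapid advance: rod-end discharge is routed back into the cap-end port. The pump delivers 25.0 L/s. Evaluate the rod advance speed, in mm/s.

In regeneration the rod-end outflow joins the pump flow into the cap end, so the net volume the pump must supply per unit advance equals the rod cross-section area.
Rod cross-section A_rod = π/4 × (235 mm)² = 43370 mm^2
v = Q_pump / A_rod

v ≈ 576 mm/s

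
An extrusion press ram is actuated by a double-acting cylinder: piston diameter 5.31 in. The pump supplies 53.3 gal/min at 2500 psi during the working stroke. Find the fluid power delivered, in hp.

Hydraulic power = P × Q

W ≈ 77.7 hp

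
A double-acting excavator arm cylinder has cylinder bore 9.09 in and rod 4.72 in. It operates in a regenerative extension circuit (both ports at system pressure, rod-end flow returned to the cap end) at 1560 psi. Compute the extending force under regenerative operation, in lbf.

With equal pressure on both faces, forces on the annular region cancel; the net push is pressure × rod cross-section.
Rod cross-section A_rod = π/4 × (4.72 in)² = 17.50 in^2
F = P × A_rod

F ≈ 27300 lbf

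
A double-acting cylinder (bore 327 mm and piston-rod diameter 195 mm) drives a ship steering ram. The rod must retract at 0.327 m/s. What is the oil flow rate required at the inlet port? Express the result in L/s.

Rod-side annular area A_ann = π/4 × (327² − 195²) = 54120 mm^2
Q = A × v

Q ≈ 17.7 L/s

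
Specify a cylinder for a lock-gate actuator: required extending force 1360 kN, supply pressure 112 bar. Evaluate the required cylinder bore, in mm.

D ≈ 393 mm

Extension force acts on the full piston face: F = P × (π/4)D².
D = √(4F / (πP)) = √(4 × 1360 kN / (π × 112 bar))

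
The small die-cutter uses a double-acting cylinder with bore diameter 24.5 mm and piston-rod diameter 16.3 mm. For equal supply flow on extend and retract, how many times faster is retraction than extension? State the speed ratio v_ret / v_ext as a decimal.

v_ret/v_ext ≈ 1.79

Cap-side area A_cap = π/4 × (24.5 mm)² = 471.4 mm^2
Rod-side annular area A_ann = π/4 × (24.5² − 16.3²) = 262.8 mm^2
For equal Q, v ∝ 1/A, so v_ret/v_ext = A_cap/A_ann.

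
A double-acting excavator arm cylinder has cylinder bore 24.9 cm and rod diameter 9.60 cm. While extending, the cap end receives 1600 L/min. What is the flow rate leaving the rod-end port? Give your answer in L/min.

Cap-side area A_cap = π/4 × (24.9 cm)² = 487.0 cm^2
Rod-side annular area A_ann = π/4 × (24.9² − 9.60²) = 414.6 cm^2
Piston speed v = Q_in/A_cap; rod-end outflow Q_out = v × A_ann = Q_in × A_ann/A_cap.

Q_out ≈ 1360 L/min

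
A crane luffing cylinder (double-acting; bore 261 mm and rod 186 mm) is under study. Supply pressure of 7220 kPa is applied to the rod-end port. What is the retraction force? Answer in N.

F ≈ 1.90e5 N

Rod-side annular area A_ann = π/4 × (261² − 186²) = 26330 mm^2
On retraction the pressure acts on the annular area (bore minus rod).
F = P × A_ann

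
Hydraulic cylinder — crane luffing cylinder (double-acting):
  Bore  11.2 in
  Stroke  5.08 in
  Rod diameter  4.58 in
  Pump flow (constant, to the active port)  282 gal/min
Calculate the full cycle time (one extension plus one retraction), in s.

t ≈ 0.845 s

Cap-side area A_cap = π/4 × (11.2 in)² = 98.52 in^2
Rod-side annular area A_ann = π/4 × (11.2² − 4.58²) = 82.05 in^2
t_ext = A_cap·L/Q = 0.4610 s
t_ret = A_ann·L/Q = 0.3839 s
t_cycle = t_ext + t_ret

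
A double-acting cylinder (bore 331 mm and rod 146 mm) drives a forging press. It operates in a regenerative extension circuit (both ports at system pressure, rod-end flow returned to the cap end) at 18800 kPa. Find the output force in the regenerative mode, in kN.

With equal pressure on both faces, forces on the annular region cancel; the net push is pressure × rod cross-section.
Rod cross-section A_rod = π/4 × (146 mm)² = 16740 mm^2
F = P × A_rod

F ≈ 315 kN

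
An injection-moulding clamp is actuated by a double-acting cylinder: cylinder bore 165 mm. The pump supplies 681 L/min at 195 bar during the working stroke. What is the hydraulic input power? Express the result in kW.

Hydraulic power = P × Q

W ≈ 221 kW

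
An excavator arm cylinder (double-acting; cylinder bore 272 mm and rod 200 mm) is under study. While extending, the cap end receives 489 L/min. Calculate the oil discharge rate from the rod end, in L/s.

Q_out ≈ 3.74 L/s

Cap-side area A_cap = π/4 × (272 mm)² = 58110 mm^2
Rod-side annular area A_ann = π/4 × (272² − 200²) = 26690 mm^2
Piston speed v = Q_in/A_cap; rod-end outflow Q_out = v × A_ann = Q_in × A_ann/A_cap.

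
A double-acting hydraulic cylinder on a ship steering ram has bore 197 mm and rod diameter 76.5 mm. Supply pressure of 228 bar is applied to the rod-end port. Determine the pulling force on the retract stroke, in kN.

Rod-side annular area A_ann = π/4 × (197² − 76.5²) = 25880 mm^2
On retraction the pressure acts on the annular area (bore minus rod).
F = P × A_ann

F ≈ 590 kN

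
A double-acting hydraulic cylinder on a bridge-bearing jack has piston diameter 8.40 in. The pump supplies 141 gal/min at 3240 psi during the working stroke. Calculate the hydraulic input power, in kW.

Hydraulic power = P × Q

W ≈ 199 kW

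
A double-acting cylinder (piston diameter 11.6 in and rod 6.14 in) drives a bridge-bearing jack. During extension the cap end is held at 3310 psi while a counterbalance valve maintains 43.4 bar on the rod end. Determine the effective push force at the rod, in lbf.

Cap-side area A_cap = π/4 × (11.6 in)² = 105.7 in^2
Rod-side annular area A_ann = π/4 × (11.6² − 6.14²) = 76.07 in^2
Net thrust = P_cap·A_cap − P_rod·A_ann = 3.498e5 lbf − 47890 lbf

F ≈ 3.02e5 lbf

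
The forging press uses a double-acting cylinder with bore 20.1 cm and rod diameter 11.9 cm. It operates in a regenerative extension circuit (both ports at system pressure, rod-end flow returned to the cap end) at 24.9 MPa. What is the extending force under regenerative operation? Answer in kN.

F ≈ 277 kN

With equal pressure on both faces, forces on the annular region cancel; the net push is pressure × rod cross-section.
Rod cross-section A_rod = π/4 × (11.9 cm)² = 111.2 cm^2
F = P × A_rod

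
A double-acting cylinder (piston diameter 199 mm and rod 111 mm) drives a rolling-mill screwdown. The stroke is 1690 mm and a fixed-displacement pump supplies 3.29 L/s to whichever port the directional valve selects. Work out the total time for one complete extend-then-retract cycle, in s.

Cap-side area A_cap = π/4 × (199 mm)² = 31100 mm^2
Rod-side annular area A_ann = π/4 × (199² − 111²) = 21430 mm^2
t_ext = A_cap·L/Q = 15.98 s
t_ret = A_ann·L/Q = 11.01 s
t_cycle = t_ext + t_ret

t ≈ 27.0 s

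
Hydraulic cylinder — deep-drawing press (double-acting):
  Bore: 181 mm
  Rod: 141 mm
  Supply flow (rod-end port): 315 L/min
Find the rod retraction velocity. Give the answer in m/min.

Rod-side annular area A_ann = π/4 × (181² − 141²) = 10120 mm^2
Flow into the rod-end port fills the annular volume.
v = Q / A

v ≈ 31.1 m/min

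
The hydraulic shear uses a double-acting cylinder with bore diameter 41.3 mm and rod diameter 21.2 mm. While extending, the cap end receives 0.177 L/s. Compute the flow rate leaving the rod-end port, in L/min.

Cap-side area A_cap = π/4 × (41.3 mm)² = 1340 mm^2
Rod-side annular area A_ann = π/4 × (41.3² − 21.2²) = 986.7 mm^2
Piston speed v = Q_in/A_cap; rod-end outflow Q_out = v × A_ann = Q_in × A_ann/A_cap.

Q_out ≈ 7.82 L/min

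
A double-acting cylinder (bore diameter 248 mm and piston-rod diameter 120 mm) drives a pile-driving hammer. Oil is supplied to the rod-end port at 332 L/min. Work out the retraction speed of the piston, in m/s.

Rod-side annular area A_ann = π/4 × (248² − 120²) = 37000 mm^2
Flow into the rod-end port fills the annular volume.
v = Q / A

v ≈ 0.150 m/s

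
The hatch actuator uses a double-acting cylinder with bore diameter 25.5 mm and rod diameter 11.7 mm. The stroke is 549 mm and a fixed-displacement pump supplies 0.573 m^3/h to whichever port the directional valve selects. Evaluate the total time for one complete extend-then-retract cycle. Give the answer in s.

Cap-side area A_cap = π/4 × (25.5 mm)² = 510.7 mm^2
Rod-side annular area A_ann = π/4 × (25.5² − 11.7²) = 403.2 mm^2
t_ext = A_cap·L/Q = 1.762 s
t_ret = A_ann·L/Q = 1.391 s
t_cycle = t_ext + t_ret

t ≈ 3.15 s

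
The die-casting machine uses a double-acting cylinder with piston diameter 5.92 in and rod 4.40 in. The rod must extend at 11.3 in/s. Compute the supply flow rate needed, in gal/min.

Cap-side area A_cap = π/4 × (5.92 in)² = 27.53 in^2
Q = A × v

Q ≈ 80.8 gal/min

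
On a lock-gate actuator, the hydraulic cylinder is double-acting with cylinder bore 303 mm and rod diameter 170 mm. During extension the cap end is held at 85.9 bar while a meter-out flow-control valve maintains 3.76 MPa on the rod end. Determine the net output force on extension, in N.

Cap-side area A_cap = π/4 × (303 mm)² = 72110 mm^2
Rod-side annular area A_ann = π/4 × (303² − 170²) = 49410 mm^2
Net thrust = P_cap·A_cap − P_rod·A_ann = 6.194e5 N − 1.858e5 N

F ≈ 4.34e5 N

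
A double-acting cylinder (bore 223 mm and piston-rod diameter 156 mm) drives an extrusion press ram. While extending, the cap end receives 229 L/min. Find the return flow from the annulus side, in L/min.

Q_out ≈ 117 L/min

Cap-side area A_cap = π/4 × (223 mm)² = 39060 mm^2
Rod-side annular area A_ann = π/4 × (223² − 156²) = 19940 mm^2
Piston speed v = Q_in/A_cap; rod-end outflow Q_out = v × A_ann = Q_in × A_ann/A_cap.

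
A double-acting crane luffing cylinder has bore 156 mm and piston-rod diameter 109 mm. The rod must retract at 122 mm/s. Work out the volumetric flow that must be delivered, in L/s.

Rod-side annular area A_ann = π/4 × (156² − 109²) = 9782 mm^2
Q = A × v

Q ≈ 1.19 L/s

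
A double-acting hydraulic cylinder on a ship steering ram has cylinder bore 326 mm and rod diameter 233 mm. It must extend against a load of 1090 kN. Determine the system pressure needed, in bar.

P ≈ 131 bar

Cap-side area A_cap = π/4 × (326 mm)² = 83470 mm^2
P = F / A = 1090 kN / A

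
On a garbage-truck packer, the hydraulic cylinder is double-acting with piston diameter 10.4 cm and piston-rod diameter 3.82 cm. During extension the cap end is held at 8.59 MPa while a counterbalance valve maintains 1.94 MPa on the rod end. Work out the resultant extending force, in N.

F ≈ 58700 N

Cap-side area A_cap = π/4 × (10.4 cm)² = 84.95 cm^2
Rod-side annular area A_ann = π/4 × (10.4² − 3.82²) = 73.49 cm^2
Net thrust = P_cap·A_cap − P_rod·A_ann = 72970 N − 14260 N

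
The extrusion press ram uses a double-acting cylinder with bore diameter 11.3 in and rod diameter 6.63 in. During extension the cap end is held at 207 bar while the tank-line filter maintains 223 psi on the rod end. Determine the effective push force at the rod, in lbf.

Cap-side area A_cap = π/4 × (11.3 in)² = 100.3 in^2
Rod-side annular area A_ann = π/4 × (11.3² − 6.63²) = 65.76 in^2
Net thrust = P_cap·A_cap − P_rod·A_ann = 3.011e5 lbf − 14670 lbf

F ≈ 2.86e5 lbf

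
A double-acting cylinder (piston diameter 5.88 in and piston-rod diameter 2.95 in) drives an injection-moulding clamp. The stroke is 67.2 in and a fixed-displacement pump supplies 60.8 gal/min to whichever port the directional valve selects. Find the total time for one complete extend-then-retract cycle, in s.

Cap-side area A_cap = π/4 × (5.88 in)² = 27.15 in^2
Rod-side annular area A_ann = π/4 × (5.88² − 2.95²) = 20.32 in^2
t_ext = A_cap·L/Q = 7.796 s
t_ret = A_ann·L/Q = 5.833 s
t_cycle = t_ext + t_ret

t ≈ 13.6 s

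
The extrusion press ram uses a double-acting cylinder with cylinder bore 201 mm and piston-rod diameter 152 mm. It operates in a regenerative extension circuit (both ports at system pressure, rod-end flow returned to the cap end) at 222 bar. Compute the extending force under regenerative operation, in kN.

With equal pressure on both faces, forces on the annular region cancel; the net push is pressure × rod cross-section.
Rod cross-section A_rod = π/4 × (152 mm)² = 18150 mm^2
F = P × A_rod

F ≈ 403 kN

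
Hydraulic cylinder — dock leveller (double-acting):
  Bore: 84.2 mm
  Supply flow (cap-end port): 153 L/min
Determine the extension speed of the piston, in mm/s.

Cap-side area A_cap = π/4 × (84.2 mm)² = 5568 mm^2
v = Q / A

v ≈ 458 mm/s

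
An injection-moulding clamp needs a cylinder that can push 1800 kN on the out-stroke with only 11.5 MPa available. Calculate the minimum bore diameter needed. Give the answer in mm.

D ≈ 446 mm

Extension force acts on the full piston face: F = P × (π/4)D².
D = √(4F / (πP)) = √(4 × 1800 kN / (π × 11.5 MPa))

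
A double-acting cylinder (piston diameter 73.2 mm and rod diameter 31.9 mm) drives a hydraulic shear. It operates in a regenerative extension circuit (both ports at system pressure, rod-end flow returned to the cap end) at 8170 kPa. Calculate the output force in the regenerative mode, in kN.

With equal pressure on both faces, forces on the annular region cancel; the net push is pressure × rod cross-section.
Rod cross-section A_rod = π/4 × (31.9 mm)² = 799.2 mm^2
F = P × A_rod

F ≈ 6.53 kN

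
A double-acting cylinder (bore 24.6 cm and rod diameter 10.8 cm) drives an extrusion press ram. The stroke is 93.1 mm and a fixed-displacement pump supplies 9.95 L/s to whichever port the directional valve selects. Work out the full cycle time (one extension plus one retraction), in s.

Cap-side area A_cap = π/4 × (24.6 cm)² = 475.3 cm^2
Rod-side annular area A_ann = π/4 × (24.6² − 10.8²) = 383.7 cm^2
t_ext = A_cap·L/Q = 0.4447 s
t_ret = A_ann·L/Q = 0.3590 s
t_cycle = t_ext + t_ret

t ≈ 0.804 s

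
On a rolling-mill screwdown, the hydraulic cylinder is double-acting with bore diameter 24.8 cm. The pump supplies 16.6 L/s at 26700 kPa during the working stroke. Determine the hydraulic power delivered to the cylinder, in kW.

W ≈ 443 kW

Hydraulic power = P × Q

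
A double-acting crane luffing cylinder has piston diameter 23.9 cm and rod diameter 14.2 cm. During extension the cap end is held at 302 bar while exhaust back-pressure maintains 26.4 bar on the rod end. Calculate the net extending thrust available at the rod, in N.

F ≈ 1.28e6 N

Cap-side area A_cap = π/4 × (23.9 cm)² = 448.6 cm^2
Rod-side annular area A_ann = π/4 × (23.9² − 14.2²) = 290.3 cm^2
Net thrust = P_cap·A_cap − P_rod·A_ann = 1.355e6 N − 76630 N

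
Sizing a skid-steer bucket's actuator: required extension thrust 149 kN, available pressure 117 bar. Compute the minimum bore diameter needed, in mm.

D ≈ 127 mm

Extension force acts on the full piston face: F = P × (π/4)D².
D = √(4F / (πP)) = √(4 × 149 kN / (π × 117 bar))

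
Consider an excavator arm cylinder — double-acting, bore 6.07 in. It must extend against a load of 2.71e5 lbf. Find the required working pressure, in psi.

Cap-side area A_cap = π/4 × (6.07 in)² = 28.94 in^2
P = F / A = 2.71e5 lbf / A

P ≈ 9360 psi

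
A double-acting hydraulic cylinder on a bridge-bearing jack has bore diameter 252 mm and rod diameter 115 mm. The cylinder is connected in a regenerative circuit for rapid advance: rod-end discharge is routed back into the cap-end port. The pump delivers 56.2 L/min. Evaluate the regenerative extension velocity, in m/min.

v ≈ 5.41 m/min

In regeneration the rod-end outflow joins the pump flow into the cap end, so the net volume the pump must supply per unit advance equals the rod cross-section area.
Rod cross-section A_rod = π/4 × (115 mm)² = 10390 mm^2
v = Q_pump / A_rod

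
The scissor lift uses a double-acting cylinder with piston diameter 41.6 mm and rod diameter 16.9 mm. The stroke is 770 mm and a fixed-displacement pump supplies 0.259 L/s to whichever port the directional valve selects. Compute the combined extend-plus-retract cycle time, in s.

Cap-side area A_cap = π/4 × (41.6 mm)² = 1359 mm^2
Rod-side annular area A_ann = π/4 × (41.6² − 16.9²) = 1135 mm^2
t_ext = A_cap·L/Q = 4.041 s
t_ret = A_ann·L/Q = 3.374 s
t_cycle = t_ext + t_ret

t ≈ 7.41 s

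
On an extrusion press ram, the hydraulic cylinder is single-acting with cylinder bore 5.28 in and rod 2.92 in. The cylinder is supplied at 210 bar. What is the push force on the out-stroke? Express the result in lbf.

Cap-side area A_cap = π/4 × (5.28 in)² = 21.90 in^2
F = P × A_cap = 210 bar × A_cap

F ≈ 66700 lbf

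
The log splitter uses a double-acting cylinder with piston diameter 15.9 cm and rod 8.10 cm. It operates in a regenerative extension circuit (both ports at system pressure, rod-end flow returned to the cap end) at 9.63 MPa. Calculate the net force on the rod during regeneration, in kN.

F ≈ 49.6 kN

With equal pressure on both faces, forces on the annular region cancel; the net push is pressure × rod cross-section.
Rod cross-section A_rod = π/4 × (8.10 cm)² = 51.53 cm^2
F = P × A_rod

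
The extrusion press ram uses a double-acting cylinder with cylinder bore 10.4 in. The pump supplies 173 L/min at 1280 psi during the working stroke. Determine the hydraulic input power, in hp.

Hydraulic power = P × Q

W ≈ 34.1 hp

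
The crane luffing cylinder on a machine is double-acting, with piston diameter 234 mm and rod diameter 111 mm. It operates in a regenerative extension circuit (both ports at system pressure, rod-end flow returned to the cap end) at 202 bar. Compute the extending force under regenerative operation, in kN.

F ≈ 195 kN

With equal pressure on both faces, forces on the annular region cancel; the net push is pressure × rod cross-section.
Rod cross-section A_rod = π/4 × (111 mm)² = 9677 mm^2
F = P × A_rod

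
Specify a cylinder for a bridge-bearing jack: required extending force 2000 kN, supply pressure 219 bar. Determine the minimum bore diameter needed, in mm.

D ≈ 341 mm

Extension force acts on the full piston face: F = P × (π/4)D².
D = √(4F / (πP)) = √(4 × 2000 kN / (π × 219 bar))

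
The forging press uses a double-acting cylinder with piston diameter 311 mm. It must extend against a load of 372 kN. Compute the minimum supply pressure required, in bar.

P ≈ 49.0 bar

Cap-side area A_cap = π/4 × (311 mm)² = 75960 mm^2
P = F / A = 372 kN / A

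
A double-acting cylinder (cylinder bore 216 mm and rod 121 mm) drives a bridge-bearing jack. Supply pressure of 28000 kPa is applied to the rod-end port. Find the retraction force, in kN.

Rod-side annular area A_ann = π/4 × (216² − 121²) = 25140 mm^2
On retraction the pressure acts on the annular area (bore minus rod).
F = P × A_ann

F ≈ 704 kN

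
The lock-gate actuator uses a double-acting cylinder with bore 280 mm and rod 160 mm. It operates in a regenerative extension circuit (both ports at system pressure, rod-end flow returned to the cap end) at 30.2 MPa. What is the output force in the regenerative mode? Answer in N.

F ≈ 6.07e5 N

With equal pressure on both faces, forces on the annular region cancel; the net push is pressure × rod cross-section.
Rod cross-section A_rod = π/4 × (160 mm)² = 20110 mm^2
F = P × A_rod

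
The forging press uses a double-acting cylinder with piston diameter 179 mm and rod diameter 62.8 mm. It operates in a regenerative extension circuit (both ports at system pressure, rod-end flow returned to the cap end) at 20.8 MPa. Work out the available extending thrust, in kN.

With equal pressure on both faces, forces on the annular region cancel; the net push is pressure × rod cross-section.
Rod cross-section A_rod = π/4 × (62.8 mm)² = 3097 mm^2
F = P × A_rod

F ≈ 64.4 kN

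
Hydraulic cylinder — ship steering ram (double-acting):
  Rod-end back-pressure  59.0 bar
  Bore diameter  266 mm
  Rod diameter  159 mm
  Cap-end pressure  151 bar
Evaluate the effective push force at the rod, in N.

Cap-side area A_cap = π/4 × (266 mm)² = 55570 mm^2
Rod-side annular area A_ann = π/4 × (266² − 159²) = 35720 mm^2
Net thrust = P_cap·A_cap − P_rod·A_ann = 8.391e5 N − 2.107e5 N

F ≈ 6.28e5 N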